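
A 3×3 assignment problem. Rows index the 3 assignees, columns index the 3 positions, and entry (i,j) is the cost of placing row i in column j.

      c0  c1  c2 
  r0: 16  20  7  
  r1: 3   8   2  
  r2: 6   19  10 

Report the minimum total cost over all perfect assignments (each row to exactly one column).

Minimum assignment cost: 21

optimal assignment: row0→col2 (cost 7), row1→col1 (cost 8), row2→col0 (cost 6)
total = 7 + 8 + 6 = 21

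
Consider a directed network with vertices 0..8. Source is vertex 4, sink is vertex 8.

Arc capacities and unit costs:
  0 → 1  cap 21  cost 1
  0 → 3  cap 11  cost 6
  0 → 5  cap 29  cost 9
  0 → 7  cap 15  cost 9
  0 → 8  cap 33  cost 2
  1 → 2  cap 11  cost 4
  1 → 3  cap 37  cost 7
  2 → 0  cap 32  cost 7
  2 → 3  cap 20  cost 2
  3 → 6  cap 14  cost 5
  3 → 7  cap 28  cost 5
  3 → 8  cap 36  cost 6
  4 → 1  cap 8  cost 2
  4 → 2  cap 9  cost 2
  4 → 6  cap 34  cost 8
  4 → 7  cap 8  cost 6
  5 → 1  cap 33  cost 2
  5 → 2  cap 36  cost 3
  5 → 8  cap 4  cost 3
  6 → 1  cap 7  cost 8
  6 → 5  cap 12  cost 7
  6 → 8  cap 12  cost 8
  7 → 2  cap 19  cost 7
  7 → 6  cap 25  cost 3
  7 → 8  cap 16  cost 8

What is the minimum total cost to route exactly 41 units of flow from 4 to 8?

shortest-cost path #1: 4→2→3→8 push 9 @ unit cost 10 (adds 90)
shortest-cost path #2: 4→7→8 push 8 @ unit cost 14 (adds 112)
shortest-cost path #3: 4→1→2→3→8 push 8 @ unit cost 14 (adds 112)
shortest-cost path #4: 4→6→8 push 12 @ unit cost 16 (adds 192)
shortest-cost path #5: 4→6→5→8 push 4 @ unit cost 18 (adds 72)
total cost = 578

Minimum cost for 41 units: 578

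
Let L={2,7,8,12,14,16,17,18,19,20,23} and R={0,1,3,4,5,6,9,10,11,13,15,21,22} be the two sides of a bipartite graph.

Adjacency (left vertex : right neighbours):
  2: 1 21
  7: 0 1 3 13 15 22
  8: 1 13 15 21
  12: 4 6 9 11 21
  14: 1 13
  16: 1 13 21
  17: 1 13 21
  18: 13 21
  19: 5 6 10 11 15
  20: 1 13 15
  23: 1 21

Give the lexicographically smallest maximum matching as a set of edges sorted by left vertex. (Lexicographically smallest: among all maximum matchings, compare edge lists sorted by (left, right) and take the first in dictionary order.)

Lex-smallest maximum matching: {(2,1), (7,0), (8,13), (12,4), (16,21), (19,5), (20,15)}

|M| = 7 (so the lex-smallest maximum matching has 7 edges)
process left vertices in ascending order; for each, take the smallest-labelled available neighbour that still permits 7 edges overall, or leave it unmatched if none does
lex-smallest matching: {2-1, 7-0, 8-13, 12-4, 16-21, 19-5, 20-15}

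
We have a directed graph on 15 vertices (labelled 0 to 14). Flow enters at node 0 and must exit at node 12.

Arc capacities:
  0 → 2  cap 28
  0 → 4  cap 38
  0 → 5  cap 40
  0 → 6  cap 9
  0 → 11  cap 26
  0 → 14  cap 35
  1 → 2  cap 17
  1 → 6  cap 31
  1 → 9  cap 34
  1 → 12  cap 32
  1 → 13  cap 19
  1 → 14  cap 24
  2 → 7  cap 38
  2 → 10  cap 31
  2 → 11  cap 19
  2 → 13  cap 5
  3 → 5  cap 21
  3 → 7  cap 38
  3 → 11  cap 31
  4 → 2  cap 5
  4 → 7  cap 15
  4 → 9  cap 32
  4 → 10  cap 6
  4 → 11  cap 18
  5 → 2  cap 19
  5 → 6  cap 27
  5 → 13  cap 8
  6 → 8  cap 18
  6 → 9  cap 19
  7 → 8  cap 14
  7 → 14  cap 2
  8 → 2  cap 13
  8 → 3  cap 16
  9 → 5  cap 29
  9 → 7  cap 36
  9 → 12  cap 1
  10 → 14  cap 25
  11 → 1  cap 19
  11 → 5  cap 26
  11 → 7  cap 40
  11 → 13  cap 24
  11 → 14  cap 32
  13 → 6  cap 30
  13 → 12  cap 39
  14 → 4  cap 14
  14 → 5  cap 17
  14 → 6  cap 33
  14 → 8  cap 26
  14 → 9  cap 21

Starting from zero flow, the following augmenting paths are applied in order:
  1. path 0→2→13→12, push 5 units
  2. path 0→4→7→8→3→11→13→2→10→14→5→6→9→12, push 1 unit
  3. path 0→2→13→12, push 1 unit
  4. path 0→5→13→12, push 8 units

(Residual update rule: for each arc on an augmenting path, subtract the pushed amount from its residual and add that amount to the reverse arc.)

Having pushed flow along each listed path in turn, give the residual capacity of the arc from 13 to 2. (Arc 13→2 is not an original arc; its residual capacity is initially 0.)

Residual capacity of (13,2): 5

after path 1 (0→2→13→12, push 5): res(13,2)=5
after path 2 (0→4→7→8→3→11→13→2→10→14→5→6→9→12, push 1): res(13,2)=4
after path 3 (0→2→13→12, push 1): res(13,2)=5
after path 4 (0→5→13→12, push 8): res(13,2)=5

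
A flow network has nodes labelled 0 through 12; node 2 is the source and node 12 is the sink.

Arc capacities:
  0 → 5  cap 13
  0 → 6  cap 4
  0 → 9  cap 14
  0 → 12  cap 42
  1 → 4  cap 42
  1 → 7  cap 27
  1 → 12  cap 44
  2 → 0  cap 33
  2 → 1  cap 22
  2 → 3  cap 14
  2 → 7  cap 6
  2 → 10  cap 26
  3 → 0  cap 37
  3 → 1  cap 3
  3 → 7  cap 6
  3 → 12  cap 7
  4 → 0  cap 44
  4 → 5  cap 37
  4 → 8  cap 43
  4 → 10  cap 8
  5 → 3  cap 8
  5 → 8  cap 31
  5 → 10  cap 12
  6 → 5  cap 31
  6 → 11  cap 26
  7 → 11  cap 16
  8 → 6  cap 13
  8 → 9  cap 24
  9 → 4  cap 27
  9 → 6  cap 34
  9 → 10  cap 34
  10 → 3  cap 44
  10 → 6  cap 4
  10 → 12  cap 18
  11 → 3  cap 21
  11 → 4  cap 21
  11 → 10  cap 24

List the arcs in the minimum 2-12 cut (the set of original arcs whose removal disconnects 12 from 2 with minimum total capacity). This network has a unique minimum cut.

augment #1: 2→0→12 push 33
augment #2: 2→1→12 push 22
augment #3: 2→3→12 push 7
augment #4: 2→10→12 push 18
augment #5: 2→3→0→12 push 7
augment #6: 2→10→3→0→12 push 2
augment #7: 2→10→3→1→12 push 3
max flow = 92; residual-reachable set from 2 gives S-side
cut edges (S→T): {(0,12), (2,1), (3,1), (3,12), (10,12)} total cap 92

Min-cut arcs: {(0,12), (2,1), (3,1), (3,12), (10,12)} (total capacity 92)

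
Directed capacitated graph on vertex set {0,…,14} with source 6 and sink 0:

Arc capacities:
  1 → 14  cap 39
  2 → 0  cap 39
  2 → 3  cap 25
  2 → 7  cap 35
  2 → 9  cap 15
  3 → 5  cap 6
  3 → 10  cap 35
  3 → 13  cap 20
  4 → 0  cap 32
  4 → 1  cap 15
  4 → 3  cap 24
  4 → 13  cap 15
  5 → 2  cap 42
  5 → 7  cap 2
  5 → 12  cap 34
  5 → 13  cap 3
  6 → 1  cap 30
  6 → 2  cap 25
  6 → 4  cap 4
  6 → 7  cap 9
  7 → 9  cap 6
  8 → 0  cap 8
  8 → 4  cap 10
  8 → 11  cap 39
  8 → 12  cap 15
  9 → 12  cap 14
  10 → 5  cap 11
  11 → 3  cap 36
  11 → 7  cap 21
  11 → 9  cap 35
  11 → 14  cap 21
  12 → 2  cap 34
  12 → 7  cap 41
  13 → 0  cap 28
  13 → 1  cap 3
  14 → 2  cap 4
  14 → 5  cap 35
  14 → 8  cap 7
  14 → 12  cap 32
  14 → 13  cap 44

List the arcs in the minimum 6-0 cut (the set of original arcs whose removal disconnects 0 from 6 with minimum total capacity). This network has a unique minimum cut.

augment #1: 6→2→0 push 25
augment #2: 6→4→0 push 4
augment #3: 6→1→14→2→0 push 4
augment #4: 6→1→14→8→0 push 7
augment #5: 6→1→14→13→0 push 19
augment #6: 6→7→9→12→2→0 push 6
max flow = 65; residual-reachable set from 6 gives S-side
cut edges (S→T): {(6,1), (6,2), (6,4), (7,9)} total cap 65

Min-cut arcs: {(6,1), (6,2), (6,4), (7,9)} (total capacity 65)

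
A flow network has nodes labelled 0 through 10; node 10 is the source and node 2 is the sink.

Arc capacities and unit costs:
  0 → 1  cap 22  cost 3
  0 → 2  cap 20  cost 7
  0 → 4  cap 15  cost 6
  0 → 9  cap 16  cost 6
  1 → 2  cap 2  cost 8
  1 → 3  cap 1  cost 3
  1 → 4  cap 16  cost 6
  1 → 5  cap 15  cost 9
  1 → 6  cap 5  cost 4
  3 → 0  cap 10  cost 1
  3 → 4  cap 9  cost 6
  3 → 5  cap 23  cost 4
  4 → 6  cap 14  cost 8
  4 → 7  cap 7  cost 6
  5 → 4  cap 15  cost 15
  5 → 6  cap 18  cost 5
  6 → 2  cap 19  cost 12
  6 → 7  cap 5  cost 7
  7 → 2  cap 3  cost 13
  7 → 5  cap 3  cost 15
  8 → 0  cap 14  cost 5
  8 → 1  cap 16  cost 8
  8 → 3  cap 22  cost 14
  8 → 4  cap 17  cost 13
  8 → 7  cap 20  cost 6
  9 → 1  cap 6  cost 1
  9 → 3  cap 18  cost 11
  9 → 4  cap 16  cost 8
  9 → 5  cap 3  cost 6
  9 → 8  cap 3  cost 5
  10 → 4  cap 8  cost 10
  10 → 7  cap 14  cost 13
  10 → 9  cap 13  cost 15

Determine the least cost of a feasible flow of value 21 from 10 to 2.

Minimum cost for 21 units: 619

shortest-cost path #1: 10→9→1→2 push 2 @ unit cost 24 (adds 48)
shortest-cost path #2: 10→7→2 push 3 @ unit cost 26 (adds 78)
shortest-cost path #3: 10→9→1→3→0→2 push 1 @ unit cost 27 (adds 27)
shortest-cost path #4: 10→4→6→2 push 8 @ unit cost 30 (adds 240)
shortest-cost path #5: 10→9→1→6→2 push 3 @ unit cost 32 (adds 96)
shortest-cost path #6: 10→9→8→0→2 push 3 @ unit cost 32 (adds 96)
shortest-cost path #7: 10→9→3→0→2 push 1 @ unit cost 34 (adds 34)
total cost = 619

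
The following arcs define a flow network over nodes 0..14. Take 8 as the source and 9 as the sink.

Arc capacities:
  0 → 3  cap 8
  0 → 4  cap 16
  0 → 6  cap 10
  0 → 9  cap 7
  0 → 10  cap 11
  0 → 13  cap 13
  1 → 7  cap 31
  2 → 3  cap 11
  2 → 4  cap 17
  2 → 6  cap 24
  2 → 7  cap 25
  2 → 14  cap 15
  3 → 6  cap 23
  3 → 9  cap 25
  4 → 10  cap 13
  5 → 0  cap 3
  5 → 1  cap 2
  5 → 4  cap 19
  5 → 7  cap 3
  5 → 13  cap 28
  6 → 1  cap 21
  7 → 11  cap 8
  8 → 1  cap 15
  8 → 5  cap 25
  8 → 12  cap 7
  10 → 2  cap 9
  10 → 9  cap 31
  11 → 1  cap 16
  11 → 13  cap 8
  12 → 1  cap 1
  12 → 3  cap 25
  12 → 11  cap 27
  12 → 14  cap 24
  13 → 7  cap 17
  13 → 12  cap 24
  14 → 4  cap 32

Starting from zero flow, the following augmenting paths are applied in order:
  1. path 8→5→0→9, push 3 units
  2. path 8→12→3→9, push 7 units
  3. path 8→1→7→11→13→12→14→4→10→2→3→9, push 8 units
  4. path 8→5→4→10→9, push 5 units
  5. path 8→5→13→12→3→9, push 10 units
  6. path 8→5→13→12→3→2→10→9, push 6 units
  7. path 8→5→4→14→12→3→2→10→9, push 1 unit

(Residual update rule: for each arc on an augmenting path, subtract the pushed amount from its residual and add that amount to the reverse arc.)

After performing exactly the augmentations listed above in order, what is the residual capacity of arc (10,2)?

Residual capacity of (10,2): 8

after path 1 (8→5→0→9, push 3): res(10,2)=9
after path 2 (8→12→3→9, push 7): res(10,2)=9
after path 3 (8→1→7→11→13→12→14→4→10→2→3→9, push 8): res(10,2)=1
after path 4 (8→5→4→10→9, push 5): res(10,2)=1
after path 5 (8→5→13→12→3→9, push 10): res(10,2)=1
after path 6 (8→5→13→12→3→2→10→9, push 6): res(10,2)=7
after path 7 (8→5→4→14→12→3→2→10→9, push 1): res(10,2)=8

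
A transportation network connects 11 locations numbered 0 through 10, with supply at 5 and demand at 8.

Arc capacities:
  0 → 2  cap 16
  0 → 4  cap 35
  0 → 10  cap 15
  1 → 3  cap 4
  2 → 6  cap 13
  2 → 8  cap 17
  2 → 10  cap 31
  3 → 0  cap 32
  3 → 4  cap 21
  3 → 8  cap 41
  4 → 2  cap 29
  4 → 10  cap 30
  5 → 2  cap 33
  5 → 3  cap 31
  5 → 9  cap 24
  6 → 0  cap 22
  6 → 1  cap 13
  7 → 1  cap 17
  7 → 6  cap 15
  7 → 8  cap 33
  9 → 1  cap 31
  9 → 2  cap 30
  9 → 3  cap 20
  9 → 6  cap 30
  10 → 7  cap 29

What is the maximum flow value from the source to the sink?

Maximum flow value: 87

augment #1: 5→2→8 bottleneck 17, total now 17
augment #2: 5→3→8 bottleneck 31, total now 48
augment #3: 5→9→3→8 bottleneck 10, total now 58
augment #4: 5→2→10→7→8 bottleneck 16, total now 74
augment #5: 5→9→2→10→7→8 bottleneck 13, total now 87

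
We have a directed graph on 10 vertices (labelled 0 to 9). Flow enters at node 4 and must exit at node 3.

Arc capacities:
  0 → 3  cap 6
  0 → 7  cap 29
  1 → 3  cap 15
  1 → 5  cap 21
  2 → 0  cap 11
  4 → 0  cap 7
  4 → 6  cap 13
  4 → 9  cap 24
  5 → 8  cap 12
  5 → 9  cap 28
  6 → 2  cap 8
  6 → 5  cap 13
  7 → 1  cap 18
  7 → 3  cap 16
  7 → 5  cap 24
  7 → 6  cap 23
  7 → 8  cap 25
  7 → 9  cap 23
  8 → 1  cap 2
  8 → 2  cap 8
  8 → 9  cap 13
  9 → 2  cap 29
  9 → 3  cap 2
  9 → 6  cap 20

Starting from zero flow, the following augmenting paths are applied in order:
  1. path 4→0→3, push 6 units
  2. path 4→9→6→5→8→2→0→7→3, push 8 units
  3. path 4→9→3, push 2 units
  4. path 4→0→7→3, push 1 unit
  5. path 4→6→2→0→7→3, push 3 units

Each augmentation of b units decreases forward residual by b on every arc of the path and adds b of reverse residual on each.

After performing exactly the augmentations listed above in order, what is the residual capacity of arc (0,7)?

after path 1 (4→0→3, push 6): res(0,7)=29
after path 2 (4→9→6→5→8→2→0→7→3, push 8): res(0,7)=21
after path 3 (4→9→3, push 2): res(0,7)=21
after path 4 (4→0→7→3, push 1): res(0,7)=20
after path 5 (4→6→2→0→7→3, push 3): res(0,7)=17

Residual capacity of (0,7): 17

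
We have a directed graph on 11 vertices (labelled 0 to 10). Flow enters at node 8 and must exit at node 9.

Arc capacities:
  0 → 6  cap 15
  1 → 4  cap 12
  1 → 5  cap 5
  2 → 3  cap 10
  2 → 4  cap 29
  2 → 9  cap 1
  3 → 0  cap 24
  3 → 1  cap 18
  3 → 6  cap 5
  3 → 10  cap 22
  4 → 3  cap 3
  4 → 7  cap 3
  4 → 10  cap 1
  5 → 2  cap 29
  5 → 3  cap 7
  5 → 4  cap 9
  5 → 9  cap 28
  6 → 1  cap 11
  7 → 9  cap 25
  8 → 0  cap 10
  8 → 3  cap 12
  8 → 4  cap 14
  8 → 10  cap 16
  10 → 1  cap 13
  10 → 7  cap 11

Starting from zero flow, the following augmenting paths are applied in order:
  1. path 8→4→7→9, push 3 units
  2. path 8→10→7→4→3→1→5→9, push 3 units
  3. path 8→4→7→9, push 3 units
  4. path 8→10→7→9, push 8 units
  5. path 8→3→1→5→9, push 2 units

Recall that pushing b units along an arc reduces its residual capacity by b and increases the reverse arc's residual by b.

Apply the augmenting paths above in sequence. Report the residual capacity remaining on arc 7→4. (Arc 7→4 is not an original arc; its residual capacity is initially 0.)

Residual capacity of (7,4): 3

after path 1 (8→4→7→9, push 3): res(7,4)=3
after path 2 (8→10→7→4→3→1→5→9, push 3): res(7,4)=0
after path 3 (8→4→7→9, push 3): res(7,4)=3
after path 4 (8→10→7→9, push 8): res(7,4)=3
after path 5 (8→3→1→5→9, push 2): res(7,4)=3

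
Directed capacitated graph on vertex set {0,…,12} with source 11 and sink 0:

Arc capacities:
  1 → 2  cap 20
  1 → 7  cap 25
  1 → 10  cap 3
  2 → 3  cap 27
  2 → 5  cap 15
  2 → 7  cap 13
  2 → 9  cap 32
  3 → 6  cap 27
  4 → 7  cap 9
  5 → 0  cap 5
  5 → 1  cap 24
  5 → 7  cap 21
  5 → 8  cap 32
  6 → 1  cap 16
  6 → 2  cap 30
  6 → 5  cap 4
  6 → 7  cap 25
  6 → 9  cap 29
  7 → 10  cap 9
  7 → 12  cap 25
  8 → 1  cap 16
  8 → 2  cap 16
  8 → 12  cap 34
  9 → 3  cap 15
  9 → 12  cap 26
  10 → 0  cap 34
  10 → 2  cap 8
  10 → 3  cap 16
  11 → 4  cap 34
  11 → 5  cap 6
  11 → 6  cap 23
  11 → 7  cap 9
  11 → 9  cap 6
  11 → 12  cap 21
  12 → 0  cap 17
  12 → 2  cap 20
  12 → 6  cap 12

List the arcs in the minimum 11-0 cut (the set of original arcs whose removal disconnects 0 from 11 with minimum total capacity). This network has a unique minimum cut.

augment #1: 11→5→0 push 5
augment #2: 11→12→0 push 17
augment #3: 11→7→10→0 push 9
augment #4: 11→5→1→10→0 push 1
augment #5: 11→6→1→10→0 push 2
max flow = 34; residual-reachable set from 11 gives S-side
cut edges (S→T): {(1,10), (5,0), (7,10), (12,0)} total cap 34

Min-cut arcs: {(1,10), (5,0), (7,10), (12,0)} (total capacity 34)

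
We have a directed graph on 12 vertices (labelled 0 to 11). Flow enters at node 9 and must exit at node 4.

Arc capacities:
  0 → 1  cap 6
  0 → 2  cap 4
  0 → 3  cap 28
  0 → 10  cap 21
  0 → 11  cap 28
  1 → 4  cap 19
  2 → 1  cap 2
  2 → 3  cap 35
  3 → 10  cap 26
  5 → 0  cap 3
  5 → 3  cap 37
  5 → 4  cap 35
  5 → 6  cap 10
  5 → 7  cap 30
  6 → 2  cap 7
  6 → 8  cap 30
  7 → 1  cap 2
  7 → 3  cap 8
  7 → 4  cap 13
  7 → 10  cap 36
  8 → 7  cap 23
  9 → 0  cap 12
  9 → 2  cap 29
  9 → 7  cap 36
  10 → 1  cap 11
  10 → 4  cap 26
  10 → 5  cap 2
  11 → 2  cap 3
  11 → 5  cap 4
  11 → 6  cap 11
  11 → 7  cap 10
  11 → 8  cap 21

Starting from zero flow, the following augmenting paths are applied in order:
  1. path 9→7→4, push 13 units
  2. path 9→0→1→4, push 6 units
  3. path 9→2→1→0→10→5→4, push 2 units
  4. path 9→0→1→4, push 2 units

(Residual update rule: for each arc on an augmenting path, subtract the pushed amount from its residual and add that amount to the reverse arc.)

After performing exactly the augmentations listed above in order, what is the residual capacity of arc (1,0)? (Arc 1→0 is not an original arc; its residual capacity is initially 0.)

Residual capacity of (1,0): 6

after path 1 (9→7→4, push 13): res(1,0)=0
after path 2 (9→0→1→4, push 6): res(1,0)=6
after path 3 (9→2→1→0→10→5→4, push 2): res(1,0)=4
after path 4 (9→0→1→4, push 2): res(1,0)=6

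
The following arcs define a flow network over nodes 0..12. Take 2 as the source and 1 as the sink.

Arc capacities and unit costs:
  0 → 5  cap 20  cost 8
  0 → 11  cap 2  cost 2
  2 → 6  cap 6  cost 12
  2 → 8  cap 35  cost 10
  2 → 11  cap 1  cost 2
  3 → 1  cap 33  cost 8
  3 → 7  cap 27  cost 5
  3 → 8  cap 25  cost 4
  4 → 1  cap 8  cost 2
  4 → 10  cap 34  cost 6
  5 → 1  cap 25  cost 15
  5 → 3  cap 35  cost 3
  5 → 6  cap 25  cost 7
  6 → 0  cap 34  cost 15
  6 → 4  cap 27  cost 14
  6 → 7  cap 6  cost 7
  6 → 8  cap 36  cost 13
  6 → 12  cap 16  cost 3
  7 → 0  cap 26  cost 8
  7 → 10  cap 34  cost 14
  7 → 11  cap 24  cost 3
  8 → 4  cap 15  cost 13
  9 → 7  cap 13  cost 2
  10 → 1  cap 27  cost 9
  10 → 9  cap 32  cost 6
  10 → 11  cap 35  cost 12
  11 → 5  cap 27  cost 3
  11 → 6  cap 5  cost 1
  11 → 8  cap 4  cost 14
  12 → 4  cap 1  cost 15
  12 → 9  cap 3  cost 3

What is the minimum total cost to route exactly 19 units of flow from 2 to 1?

Minimum cost for 19 units: 584

shortest-cost path #1: 2→11→5→3→1 push 1 @ unit cost 16 (adds 16)
shortest-cost path #2: 2→8→4→1 push 8 @ unit cost 25 (adds 200)
shortest-cost path #3: 2→6→7→11→5→3→1 push 6 @ unit cost 36 (adds 216)
shortest-cost path #4: 2→8→4→10→1 push 4 @ unit cost 38 (adds 152)
total cost = 584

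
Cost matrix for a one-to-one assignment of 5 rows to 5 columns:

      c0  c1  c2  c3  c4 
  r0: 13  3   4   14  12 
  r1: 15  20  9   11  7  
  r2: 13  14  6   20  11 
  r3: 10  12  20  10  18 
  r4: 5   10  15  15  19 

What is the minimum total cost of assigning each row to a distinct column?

Minimum assignment cost: 31

optimal assignment: row0→col1 (cost 3), row1→col4 (cost 7), row2→col2 (cost 6), row3→col3 (cost 10), row4→col0 (cost 5)
total = 3 + 7 + 6 + 10 + 5 = 31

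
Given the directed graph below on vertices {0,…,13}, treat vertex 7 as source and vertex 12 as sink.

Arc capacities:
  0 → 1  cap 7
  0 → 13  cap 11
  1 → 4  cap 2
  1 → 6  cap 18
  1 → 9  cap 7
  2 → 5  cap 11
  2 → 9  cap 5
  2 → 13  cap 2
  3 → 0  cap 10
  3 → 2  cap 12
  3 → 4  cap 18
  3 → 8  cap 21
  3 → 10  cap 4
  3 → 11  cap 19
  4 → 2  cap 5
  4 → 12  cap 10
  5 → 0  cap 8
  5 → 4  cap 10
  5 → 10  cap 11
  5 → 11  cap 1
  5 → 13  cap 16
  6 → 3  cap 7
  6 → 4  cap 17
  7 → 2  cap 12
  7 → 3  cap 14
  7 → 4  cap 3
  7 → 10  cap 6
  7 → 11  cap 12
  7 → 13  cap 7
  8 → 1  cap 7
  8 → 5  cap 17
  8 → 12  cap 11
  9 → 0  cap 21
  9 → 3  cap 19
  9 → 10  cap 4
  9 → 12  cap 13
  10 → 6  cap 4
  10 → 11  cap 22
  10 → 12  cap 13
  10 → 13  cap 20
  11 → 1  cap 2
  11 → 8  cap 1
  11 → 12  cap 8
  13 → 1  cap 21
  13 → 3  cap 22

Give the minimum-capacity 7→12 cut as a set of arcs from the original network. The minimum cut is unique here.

Min-cut arcs: {(7,2), (7,3), (7,4), (7,10), (7,13), (11,1), (11,8), (11,12)} (total capacity 53)

augment #1: 7→4→12 push 3
augment #2: 7→10→12 push 6
augment #3: 7→11→12 push 8
augment #4: 7→2→9→12 push 5
augment #5: 7→3→4→12 push 7
augment #6: 7→3→8→12 push 7
augment #7: 7→11→8→12 push 1
augment #8: 7→2→5→10→12 push 7
augment #9: 7→11→1→9→12 push 2
augment #10: 7→13→1→9→12 push 5
augment #11: 7→13→3→8→12 push 2
max flow = 53; residual-reachable set from 7 gives S-side
cut edges (S→T): {(7,2), (7,3), (7,4), (7,10), (7,13), (11,1), (11,8), (11,12)} total cap 53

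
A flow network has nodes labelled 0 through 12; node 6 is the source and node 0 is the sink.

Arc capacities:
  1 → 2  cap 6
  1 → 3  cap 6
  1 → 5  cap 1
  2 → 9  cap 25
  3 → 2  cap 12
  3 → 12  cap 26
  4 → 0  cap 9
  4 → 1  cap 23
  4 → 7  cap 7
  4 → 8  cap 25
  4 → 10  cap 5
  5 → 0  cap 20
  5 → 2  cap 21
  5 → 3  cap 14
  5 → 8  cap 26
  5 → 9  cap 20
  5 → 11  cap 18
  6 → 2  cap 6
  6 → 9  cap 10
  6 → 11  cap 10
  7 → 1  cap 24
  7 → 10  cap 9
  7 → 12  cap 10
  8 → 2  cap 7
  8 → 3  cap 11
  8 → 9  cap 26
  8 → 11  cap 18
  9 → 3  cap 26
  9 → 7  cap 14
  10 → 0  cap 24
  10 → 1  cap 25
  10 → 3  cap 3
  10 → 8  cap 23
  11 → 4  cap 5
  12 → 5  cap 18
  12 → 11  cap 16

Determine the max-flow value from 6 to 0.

augment #1: 6→11→4→0 bottleneck 5, total now 5
augment #2: 6→9→7→10→0 bottleneck 9, total now 14
augment #3: 6→9→3→12→5→0 bottleneck 1, total now 15
augment #4: 6→2→9→3→12→5→0 bottleneck 6, total now 21

Maximum flow value: 21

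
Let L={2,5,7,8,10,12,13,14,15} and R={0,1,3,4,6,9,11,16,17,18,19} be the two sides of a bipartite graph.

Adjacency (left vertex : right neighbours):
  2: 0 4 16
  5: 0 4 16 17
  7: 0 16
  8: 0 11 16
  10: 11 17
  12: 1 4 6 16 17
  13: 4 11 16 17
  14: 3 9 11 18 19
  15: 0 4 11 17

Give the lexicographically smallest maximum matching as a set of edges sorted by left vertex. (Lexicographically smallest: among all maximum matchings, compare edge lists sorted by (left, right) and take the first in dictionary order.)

Lex-smallest maximum matching: {(2,0), (5,4), (7,16), (8,11), (10,17), (12,1), (14,3)}

|M| = 7 (so the lex-smallest maximum matching has 7 edges)
process left vertices in ascending order; for each, take the smallest-labelled available neighbour that still permits 7 edges overall, or leave it unmatched if none does
lex-smallest matching: {2-0, 5-4, 7-16, 8-11, 10-17, 12-1, 14-3}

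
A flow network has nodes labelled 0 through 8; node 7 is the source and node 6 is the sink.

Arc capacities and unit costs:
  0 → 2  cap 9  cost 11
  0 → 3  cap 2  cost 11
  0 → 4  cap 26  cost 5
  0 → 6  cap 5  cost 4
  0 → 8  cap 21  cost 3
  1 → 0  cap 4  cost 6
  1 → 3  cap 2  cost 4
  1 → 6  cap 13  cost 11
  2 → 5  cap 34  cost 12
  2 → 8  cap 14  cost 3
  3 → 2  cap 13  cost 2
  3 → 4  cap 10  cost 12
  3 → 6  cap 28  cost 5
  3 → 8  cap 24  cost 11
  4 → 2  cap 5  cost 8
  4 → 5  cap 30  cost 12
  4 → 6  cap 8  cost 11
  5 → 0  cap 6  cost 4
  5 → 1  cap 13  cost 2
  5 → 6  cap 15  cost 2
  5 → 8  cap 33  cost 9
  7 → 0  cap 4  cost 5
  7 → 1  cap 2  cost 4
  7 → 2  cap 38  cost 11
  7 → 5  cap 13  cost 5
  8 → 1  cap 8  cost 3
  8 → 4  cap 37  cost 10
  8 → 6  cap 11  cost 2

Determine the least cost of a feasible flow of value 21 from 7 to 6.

Minimum cost for 21 units: 185

shortest-cost path #1: 7→5→6 push 13 @ unit cost 7 (adds 91)
shortest-cost path #2: 7→0→6 push 4 @ unit cost 9 (adds 36)
shortest-cost path #3: 7→1→3→6 push 2 @ unit cost 13 (adds 26)
shortest-cost path #4: 7→2→8→6 push 2 @ unit cost 16 (adds 32)
total cost = 185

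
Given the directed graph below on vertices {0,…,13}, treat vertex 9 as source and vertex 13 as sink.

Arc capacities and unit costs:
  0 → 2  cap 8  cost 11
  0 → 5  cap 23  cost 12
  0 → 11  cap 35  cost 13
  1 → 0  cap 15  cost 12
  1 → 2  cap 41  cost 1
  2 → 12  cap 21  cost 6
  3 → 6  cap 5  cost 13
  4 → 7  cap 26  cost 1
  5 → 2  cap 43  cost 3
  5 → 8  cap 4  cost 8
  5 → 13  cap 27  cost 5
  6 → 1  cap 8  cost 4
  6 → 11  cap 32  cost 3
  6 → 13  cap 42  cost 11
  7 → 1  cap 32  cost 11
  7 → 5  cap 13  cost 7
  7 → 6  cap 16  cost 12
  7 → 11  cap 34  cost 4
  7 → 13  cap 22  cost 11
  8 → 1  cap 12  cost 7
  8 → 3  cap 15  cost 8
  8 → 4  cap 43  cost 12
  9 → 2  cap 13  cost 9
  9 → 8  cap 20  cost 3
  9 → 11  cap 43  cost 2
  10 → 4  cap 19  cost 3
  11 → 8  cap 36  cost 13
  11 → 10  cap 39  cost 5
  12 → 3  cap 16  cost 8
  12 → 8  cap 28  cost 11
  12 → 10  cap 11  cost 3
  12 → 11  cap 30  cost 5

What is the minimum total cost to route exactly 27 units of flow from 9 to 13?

shortest-cost path #1: 9→11→10→4→7→13 push 19 @ unit cost 22 (adds 418)
shortest-cost path #2: 9→8→4→7→13 push 3 @ unit cost 27 (adds 81)
shortest-cost path #3: 9→8→4→7→5→13 push 4 @ unit cost 28 (adds 112)
shortest-cost path #4: 9→8→3→6→13 push 1 @ unit cost 35 (adds 35)
total cost = 646

Minimum cost for 27 units: 646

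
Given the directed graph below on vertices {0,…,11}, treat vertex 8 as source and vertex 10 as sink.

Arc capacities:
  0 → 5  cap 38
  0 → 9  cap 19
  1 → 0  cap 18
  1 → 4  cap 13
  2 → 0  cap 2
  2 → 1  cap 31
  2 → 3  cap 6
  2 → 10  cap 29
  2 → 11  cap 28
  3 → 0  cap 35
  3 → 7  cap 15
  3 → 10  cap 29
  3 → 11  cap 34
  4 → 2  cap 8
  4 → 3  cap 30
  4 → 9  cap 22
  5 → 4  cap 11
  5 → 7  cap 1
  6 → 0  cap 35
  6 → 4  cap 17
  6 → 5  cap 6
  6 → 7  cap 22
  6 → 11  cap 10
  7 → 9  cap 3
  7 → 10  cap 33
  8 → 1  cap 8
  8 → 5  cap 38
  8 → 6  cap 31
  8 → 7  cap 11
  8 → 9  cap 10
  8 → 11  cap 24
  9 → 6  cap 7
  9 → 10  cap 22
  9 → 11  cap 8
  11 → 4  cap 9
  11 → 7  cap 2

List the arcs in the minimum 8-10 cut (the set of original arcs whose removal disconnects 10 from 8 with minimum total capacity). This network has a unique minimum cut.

augment #1: 8→7→10 push 11
augment #2: 8→9→10 push 10
augment #3: 8→5→7→10 push 1
augment #4: 8→6→7→10 push 21
augment #5: 8→1→0→9→10 push 8
augment #6: 8→5→4→2→10 push 8
augment #7: 8→5→4→3→10 push 3
augment #8: 8→6→0→9→10 push 4
augment #9: 8→6→4→3→10 push 6
augment #10: 8→11→4→3→10 push 9
augment #11: 8→11→7→6→4→3→10 push 2
max flow = 83; residual-reachable set from 8 gives S-side
cut edges (S→T): {(5,4), (5,7), (8,1), (8,6), (8,7), (8,9), (11,4), (11,7)} total cap 83

Min-cut arcs: {(5,4), (5,7), (8,1), (8,6), (8,7), (8,9), (11,4), (11,7)} (total capacity 83)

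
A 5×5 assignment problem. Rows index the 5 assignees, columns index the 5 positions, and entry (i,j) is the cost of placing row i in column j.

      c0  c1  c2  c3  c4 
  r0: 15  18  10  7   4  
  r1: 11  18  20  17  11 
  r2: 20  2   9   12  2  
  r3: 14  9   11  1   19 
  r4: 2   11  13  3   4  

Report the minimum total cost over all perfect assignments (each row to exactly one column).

optimal assignment: row0→col2 (cost 10), row1→col4 (cost 11), row2→col1 (cost 2), row3→col3 (cost 1), row4→col0 (cost 2)
total = 10 + 11 + 2 + 1 + 2 = 26

Minimum assignment cost: 26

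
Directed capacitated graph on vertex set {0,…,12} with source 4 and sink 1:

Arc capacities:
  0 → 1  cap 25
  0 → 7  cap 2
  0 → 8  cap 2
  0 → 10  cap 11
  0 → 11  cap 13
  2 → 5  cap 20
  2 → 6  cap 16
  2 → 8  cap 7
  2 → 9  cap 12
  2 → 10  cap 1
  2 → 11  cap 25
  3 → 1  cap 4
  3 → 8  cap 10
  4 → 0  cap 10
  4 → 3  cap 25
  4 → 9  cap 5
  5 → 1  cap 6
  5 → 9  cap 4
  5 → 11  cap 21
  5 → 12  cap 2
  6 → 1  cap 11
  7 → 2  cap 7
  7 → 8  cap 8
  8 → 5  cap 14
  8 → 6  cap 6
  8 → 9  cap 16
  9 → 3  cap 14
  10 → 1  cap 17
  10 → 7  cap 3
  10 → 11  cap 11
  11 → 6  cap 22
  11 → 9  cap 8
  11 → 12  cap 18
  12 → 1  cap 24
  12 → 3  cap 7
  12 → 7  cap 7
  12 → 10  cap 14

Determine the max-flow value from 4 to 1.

Maximum flow value: 24

augment #1: 4→0→1 bottleneck 10, total now 10
augment #2: 4→3→1 bottleneck 4, total now 14
augment #3: 4→3→8→5→1 bottleneck 6, total now 20
augment #4: 4→3→8→6→1 bottleneck 4, total now 24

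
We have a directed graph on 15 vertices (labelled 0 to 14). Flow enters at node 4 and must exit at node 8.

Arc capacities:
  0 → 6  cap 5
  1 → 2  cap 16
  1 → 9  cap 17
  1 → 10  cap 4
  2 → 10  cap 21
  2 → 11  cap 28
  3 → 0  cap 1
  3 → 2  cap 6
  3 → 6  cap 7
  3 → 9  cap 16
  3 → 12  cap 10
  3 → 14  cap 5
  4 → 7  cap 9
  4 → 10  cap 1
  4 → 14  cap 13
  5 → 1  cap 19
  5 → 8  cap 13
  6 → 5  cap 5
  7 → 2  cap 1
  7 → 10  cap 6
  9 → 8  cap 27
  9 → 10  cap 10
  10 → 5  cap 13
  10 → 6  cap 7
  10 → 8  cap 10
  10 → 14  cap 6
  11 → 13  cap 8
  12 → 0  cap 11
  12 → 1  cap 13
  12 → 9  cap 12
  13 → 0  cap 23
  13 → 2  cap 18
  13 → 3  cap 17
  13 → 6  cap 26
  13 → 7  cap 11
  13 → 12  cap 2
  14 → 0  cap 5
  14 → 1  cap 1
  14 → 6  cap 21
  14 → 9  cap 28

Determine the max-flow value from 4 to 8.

Maximum flow value: 21

augment #1: 4→10→8 bottleneck 1, total now 1
augment #2: 4→7→10→8 bottleneck 6, total now 7
augment #3: 4→14→9→8 bottleneck 13, total now 20
augment #4: 4→7→2→10→8 bottleneck 1, total now 21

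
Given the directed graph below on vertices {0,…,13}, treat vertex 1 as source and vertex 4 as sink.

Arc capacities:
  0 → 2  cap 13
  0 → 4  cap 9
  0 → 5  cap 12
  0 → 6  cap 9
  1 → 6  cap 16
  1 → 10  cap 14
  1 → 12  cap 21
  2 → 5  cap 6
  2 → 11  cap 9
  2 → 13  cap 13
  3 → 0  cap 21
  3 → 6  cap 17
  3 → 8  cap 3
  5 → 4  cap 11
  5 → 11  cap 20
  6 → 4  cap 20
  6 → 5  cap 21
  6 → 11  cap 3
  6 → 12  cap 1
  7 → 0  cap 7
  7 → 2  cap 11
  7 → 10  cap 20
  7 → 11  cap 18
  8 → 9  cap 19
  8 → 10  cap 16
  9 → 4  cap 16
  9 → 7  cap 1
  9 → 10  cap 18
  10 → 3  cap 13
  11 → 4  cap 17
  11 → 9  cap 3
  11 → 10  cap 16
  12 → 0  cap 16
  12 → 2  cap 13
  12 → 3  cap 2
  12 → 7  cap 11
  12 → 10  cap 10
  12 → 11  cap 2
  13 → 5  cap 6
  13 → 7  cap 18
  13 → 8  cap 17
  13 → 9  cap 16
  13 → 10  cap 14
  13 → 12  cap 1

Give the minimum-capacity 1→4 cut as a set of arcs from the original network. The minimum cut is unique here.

augment #1: 1→6→4 push 16
augment #2: 1→12→0→4 push 9
augment #3: 1→12→11→4 push 2
augment #4: 1→10→3→6→4 push 4
augment #5: 1→12→0→5→4 push 7
augment #6: 1→12→2→5→4 push 3
augment #7: 1→10→3→0→5→4 push 1
augment #8: 1→10→3→6→11→4 push 3
augment #9: 1→10→3→8→9→4 push 3
augment #10: 1→10→3→0→2→11→4 push 2
max flow = 50; residual-reachable set from 1 gives S-side
cut edges (S→T): {(1,6), (1,12), (10,3)} total cap 50

Min-cut arcs: {(1,6), (1,12), (10,3)} (total capacity 50)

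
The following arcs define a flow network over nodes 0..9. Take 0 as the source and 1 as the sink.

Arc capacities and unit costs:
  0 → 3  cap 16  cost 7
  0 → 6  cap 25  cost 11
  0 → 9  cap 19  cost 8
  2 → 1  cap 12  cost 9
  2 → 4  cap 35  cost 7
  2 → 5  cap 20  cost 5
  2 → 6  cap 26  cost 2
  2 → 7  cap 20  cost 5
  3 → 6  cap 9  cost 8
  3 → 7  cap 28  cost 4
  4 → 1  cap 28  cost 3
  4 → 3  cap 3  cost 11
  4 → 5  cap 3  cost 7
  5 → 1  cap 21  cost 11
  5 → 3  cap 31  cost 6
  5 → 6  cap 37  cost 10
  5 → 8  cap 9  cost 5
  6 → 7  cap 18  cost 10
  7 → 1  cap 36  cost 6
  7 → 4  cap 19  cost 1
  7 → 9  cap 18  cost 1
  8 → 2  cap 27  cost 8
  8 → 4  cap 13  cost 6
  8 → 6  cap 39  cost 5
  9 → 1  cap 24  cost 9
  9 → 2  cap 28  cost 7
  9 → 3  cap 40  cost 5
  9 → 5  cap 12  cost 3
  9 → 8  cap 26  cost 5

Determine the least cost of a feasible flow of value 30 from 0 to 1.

Minimum cost for 30 units: 478

shortest-cost path #1: 0→3→7→4→1 push 16 @ unit cost 15 (adds 240)
shortest-cost path #2: 0→9→1 push 14 @ unit cost 17 (adds 238)
total cost = 478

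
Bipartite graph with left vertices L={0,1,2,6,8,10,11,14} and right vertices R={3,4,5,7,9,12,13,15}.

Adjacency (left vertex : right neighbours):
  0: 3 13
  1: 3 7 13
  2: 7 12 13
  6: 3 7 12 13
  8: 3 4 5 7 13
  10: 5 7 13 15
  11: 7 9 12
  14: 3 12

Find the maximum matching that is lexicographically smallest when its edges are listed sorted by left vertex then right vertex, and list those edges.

|M| = 7 (so the lex-smallest maximum matching has 7 edges)
process left vertices in ascending order; for each, take the smallest-labelled available neighbour that still permits 7 edges overall, or leave it unmatched if none does
lex-smallest matching: {0-3, 1-7, 2-12, 6-13, 8-4, 10-5, 11-9}

Lex-smallest maximum matching: {(0,3), (1,7), (2,12), (6,13), (8,4), (10,5), (11,9)}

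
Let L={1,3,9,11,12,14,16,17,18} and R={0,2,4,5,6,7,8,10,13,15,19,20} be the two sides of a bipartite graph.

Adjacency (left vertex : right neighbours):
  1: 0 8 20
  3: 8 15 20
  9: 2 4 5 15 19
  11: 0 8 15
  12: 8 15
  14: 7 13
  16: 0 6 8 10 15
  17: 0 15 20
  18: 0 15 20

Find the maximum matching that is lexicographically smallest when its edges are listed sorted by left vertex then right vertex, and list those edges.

Lex-smallest maximum matching: {(1,0), (3,8), (9,2), (11,15), (14,7), (16,6), (17,20)}

|M| = 7 (so the lex-smallest maximum matching has 7 edges)
process left vertices in ascending order; for each, take the smallest-labelled available neighbour that still permits 7 edges overall, or leave it unmatched if none does
lex-smallest matching: {1-0, 3-8, 9-2, 11-15, 14-7, 16-6, 17-20}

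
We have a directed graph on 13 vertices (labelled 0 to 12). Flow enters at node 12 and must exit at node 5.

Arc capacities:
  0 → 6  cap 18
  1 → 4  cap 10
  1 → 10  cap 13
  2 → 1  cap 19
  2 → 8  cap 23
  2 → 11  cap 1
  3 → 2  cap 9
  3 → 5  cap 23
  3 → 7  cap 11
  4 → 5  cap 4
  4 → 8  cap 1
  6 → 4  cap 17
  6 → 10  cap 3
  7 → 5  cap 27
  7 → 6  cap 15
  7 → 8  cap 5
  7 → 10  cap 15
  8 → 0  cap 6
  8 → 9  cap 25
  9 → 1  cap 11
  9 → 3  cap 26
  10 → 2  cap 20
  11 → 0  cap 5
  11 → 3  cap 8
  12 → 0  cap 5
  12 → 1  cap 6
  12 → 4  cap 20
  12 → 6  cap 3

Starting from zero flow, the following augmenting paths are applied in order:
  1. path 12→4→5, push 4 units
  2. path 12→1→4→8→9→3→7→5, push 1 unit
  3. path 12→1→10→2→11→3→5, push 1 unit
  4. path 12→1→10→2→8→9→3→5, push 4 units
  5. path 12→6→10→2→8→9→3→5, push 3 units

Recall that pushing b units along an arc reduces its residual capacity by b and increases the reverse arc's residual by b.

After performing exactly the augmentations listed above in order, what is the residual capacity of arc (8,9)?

Residual capacity of (8,9): 17

after path 1 (12→4→5, push 4): res(8,9)=25
after path 2 (12→1→4→8→9→3→7→5, push 1): res(8,9)=24
after path 3 (12→1→10→2→11→3→5, push 1): res(8,9)=24
after path 4 (12→1→10→2→8→9→3→5, push 4): res(8,9)=20
after path 5 (12→6→10→2→8→9→3→5, push 3): res(8,9)=17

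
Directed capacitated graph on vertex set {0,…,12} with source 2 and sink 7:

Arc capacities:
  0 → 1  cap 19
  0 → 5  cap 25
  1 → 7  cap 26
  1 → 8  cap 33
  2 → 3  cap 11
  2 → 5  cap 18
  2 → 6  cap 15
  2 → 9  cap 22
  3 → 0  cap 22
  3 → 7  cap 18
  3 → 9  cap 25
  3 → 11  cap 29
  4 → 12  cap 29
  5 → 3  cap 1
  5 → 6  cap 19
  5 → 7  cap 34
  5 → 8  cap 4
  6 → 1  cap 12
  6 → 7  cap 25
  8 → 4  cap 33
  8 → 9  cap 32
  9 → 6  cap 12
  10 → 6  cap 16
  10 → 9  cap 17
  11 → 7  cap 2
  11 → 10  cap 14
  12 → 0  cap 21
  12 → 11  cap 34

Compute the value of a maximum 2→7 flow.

augment #1: 2→3→7 bottleneck 11, total now 11
augment #2: 2→5→7 bottleneck 18, total now 29
augment #3: 2→6→7 bottleneck 15, total now 44
augment #4: 2→9→6→7 bottleneck 10, total now 54
augment #5: 2→9→6→1→7 bottleneck 2, total now 56

Maximum flow value: 56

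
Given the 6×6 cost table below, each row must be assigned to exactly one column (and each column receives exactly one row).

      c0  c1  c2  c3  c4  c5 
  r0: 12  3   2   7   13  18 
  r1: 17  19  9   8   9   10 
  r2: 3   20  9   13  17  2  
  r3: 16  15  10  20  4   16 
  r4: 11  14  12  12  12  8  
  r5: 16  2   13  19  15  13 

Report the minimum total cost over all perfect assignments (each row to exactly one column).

optimal assignment: row0→col2 (cost 2), row1→col3 (cost 8), row2→col0 (cost 3), row3→col4 (cost 4), row4→col5 (cost 8), row5→col1 (cost 2)
total = 2 + 8 + 3 + 4 + 8 + 2 = 27

Minimum assignment cost: 27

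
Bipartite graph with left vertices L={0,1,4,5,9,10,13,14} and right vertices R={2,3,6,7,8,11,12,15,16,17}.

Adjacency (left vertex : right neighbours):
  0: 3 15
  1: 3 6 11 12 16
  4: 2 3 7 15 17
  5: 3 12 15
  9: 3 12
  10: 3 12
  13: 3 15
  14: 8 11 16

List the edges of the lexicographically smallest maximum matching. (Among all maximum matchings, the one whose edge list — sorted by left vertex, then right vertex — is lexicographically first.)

|M| = 6 (so the lex-smallest maximum matching has 6 edges)
process left vertices in ascending order; for each, take the smallest-labelled available neighbour that still permits 6 edges overall, or leave it unmatched if none does
lex-smallest matching: {0-3, 1-6, 4-2, 5-12, 13-15, 14-8}

Lex-smallest maximum matching: {(0,3), (1,6), (4,2), (5,12), (13,15), (14,8)}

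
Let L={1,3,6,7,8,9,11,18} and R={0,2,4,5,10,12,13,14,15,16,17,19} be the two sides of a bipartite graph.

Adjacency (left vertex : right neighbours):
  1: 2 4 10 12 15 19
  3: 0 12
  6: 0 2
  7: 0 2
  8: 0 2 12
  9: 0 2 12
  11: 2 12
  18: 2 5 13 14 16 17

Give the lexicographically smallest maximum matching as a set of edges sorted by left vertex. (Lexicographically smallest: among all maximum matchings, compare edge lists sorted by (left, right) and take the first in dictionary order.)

|M| = 5 (so the lex-smallest maximum matching has 5 edges)
process left vertices in ascending order; for each, take the smallest-labelled available neighbour that still permits 5 edges overall, or leave it unmatched if none does
lex-smallest matching: {1-4, 3-0, 6-2, 8-12, 18-5}

Lex-smallest maximum matching: {(1,4), (3,0), (6,2), (8,12), (18,5)}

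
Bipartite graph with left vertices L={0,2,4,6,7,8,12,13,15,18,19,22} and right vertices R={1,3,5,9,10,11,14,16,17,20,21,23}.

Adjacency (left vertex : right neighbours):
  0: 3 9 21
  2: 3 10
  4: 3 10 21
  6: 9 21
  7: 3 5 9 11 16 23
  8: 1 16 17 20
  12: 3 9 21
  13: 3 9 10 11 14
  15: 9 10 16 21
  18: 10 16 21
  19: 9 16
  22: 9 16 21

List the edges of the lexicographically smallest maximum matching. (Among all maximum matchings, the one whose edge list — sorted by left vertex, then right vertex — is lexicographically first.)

Lex-smallest maximum matching: {(0,3), (2,10), (4,21), (6,9), (7,5), (8,1), (13,11), (15,16)}

|M| = 8 (so the lex-smallest maximum matching has 8 edges)
process left vertices in ascending order; for each, take the smallest-labelled available neighbour that still permits 8 edges overall, or leave it unmatched if none does
lex-smallest matching: {0-3, 2-10, 4-21, 6-9, 7-5, 8-1, 13-11, 15-16}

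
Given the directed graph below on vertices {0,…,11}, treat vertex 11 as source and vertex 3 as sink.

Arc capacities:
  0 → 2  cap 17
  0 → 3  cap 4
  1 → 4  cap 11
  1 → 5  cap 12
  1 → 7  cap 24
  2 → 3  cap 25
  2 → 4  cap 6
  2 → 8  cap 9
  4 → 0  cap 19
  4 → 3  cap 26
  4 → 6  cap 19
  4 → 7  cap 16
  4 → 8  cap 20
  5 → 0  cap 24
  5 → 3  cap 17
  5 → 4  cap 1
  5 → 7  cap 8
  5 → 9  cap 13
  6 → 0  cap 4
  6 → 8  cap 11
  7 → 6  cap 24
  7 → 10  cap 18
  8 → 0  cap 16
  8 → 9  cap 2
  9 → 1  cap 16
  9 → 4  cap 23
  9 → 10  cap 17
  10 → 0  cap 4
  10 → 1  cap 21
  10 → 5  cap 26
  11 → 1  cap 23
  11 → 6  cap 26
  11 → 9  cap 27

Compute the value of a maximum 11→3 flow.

augment #1: 11→1→4→3 bottleneck 11, total now 11
augment #2: 11→1→5→3 bottleneck 12, total now 23
augment #3: 11→6→0→3 bottleneck 4, total now 27
augment #4: 11→9→4→3 bottleneck 15, total now 42
augment #5: 11→9→10→5→3 bottleneck 5, total now 47
augment #6: 11→6→8→0→2→3 bottleneck 11, total now 58
augment #7: 11→9→4→0→2→3 bottleneck 6, total now 64

Maximum flow value: 64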